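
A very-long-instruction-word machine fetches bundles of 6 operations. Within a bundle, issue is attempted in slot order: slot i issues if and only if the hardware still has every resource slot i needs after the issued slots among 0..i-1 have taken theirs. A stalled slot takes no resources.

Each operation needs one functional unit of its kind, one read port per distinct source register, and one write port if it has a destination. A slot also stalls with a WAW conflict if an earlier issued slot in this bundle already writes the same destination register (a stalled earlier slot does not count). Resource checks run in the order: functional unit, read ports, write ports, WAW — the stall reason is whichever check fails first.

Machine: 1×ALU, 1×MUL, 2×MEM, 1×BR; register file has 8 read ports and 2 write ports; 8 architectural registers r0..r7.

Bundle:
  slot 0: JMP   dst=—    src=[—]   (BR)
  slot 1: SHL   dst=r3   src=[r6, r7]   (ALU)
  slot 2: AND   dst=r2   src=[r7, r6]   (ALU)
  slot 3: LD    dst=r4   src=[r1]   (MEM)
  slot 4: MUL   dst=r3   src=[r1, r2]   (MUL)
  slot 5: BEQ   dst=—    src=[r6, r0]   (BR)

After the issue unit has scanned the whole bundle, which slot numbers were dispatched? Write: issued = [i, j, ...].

issued = [0, 1, 3]

  0. BR ⇒ go  {1A/1Mu/2Ld/0B | 8r 2w}
  1. ALU→r3 ⇒ go  {0A/1Mu/2Ld/0B | 6r 1w}
  2. ALU→r2 ⇒ no(FU)  {0A/1Mu/2Ld/0B | 6r 1w}
  3. MEM→r4 ⇒ go  {0A/1Mu/1Ld/0B | 5r 0w}
  4. MUL→r3 ⇒ no(WR_PORT)  {0A/1Mu/1Ld/0B | 5r 0w}
  5. BR ⇒ no(FU)  {0A/1Mu/1Ld/0B | 5r 0w}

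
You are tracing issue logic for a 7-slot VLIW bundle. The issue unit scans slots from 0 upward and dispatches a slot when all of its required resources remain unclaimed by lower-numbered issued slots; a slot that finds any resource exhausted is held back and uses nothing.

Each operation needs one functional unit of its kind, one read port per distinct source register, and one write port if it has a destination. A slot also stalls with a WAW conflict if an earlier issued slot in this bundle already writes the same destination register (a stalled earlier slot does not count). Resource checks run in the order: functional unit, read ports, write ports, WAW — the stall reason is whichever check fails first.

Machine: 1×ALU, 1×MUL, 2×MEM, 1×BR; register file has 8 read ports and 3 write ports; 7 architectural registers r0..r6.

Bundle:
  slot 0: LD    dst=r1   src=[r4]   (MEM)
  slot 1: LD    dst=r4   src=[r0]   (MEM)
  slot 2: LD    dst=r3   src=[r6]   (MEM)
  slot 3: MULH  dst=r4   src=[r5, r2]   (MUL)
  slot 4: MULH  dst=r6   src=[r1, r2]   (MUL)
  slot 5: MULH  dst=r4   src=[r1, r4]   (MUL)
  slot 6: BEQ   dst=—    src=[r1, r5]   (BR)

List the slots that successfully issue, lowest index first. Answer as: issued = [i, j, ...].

issued = [0, 1, 4, 6]

#0 MEM src=r4 dispatched  <A:1 Mu:1 Ld:1 B:1 rd:7 wr:2>
#1 MEM src=r0 dispatched  <A:1 Mu:1 Ld:0 B:1 rd:6 wr:1>
#2 MEM src=r6 held:FU  <A:1 Mu:1 Ld:0 B:1 rd:6 wr:1>
#3 MUL src=r5,r2 held:WAW  <A:1 Mu:1 Ld:0 B:1 rd:6 wr:1>
#4 MUL src=r1,r2 dispatched  <A:1 Mu:0 Ld:0 B:1 rd:4 wr:0>
#5 MUL src=r1,r4 held:FU  <A:1 Mu:0 Ld:0 B:1 rd:4 wr:0>
#6 BR src=r1,r5 dispatched  <A:1 Mu:0 Ld:0 B:0 rd:2 wr:0>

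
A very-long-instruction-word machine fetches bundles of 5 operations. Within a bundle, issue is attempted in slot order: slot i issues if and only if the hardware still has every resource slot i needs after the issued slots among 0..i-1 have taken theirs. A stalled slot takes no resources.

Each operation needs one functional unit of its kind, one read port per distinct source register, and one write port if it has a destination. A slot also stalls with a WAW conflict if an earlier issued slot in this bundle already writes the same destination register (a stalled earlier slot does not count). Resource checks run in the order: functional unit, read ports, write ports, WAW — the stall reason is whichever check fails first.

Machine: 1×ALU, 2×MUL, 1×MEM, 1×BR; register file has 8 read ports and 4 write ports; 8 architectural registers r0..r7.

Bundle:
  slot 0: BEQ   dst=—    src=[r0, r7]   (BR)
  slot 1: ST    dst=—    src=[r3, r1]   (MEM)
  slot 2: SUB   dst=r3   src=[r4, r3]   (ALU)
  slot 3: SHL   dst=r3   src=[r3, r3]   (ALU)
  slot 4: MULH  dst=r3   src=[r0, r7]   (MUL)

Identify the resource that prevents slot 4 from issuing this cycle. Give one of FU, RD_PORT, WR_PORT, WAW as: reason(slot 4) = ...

reason(slot 4) = WAW

slot 0 (BR): ISSUE — free A1,Mu2,Ld1,B0 rp6 wp4
slot 1 (MEM): ISSUE — free A1,Mu2,Ld0,B0 rp4 wp4
slot 2 (ALU): ISSUE — free A0,Mu2,Ld0,B0 rp2 wp3
slot 3 (ALU): stall FU — free A0,Mu2,Ld0,B0 rp2 wp3
slot 4 (MUL): stall WAW — free A0,Mu2,Ld0,B0 rp2 wp3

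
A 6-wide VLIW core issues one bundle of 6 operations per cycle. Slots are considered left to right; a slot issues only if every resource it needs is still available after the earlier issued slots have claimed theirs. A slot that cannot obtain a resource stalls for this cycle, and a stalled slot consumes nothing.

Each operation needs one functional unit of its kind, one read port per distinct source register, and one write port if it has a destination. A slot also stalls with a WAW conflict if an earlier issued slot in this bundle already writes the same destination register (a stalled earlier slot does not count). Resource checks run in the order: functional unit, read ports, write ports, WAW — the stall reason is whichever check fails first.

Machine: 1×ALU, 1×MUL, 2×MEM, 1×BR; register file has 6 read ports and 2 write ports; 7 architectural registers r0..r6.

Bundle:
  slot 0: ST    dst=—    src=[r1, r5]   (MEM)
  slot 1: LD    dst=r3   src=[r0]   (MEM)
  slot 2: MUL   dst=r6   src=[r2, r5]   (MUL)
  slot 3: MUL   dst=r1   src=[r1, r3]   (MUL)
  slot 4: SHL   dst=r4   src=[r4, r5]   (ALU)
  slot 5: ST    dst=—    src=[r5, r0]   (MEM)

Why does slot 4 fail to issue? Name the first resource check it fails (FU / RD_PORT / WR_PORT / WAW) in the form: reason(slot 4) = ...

reason(slot 4) = RD_PORT

#0 MEM src=r1,r5 dispatched  <A:1 Mu:1 Ld:1 B:1 rd:4 wr:2>
#1 MEM src=r0 dispatched  <A:1 Mu:1 Ld:0 B:1 rd:3 wr:1>
#2 MUL src=r2,r5 dispatched  <A:1 Mu:0 Ld:0 B:1 rd:1 wr:0>
#3 MUL src=r1,r3 held:FU  <A:1 Mu:0 Ld:0 B:1 rd:1 wr:0>
#4 ALU src=r4,r5 held:RD_PORT  <A:1 Mu:0 Ld:0 B:1 rd:1 wr:0>
#5 MEM src=r5,r0 held:FU  <A:1 Mu:0 Ld:0 B:1 rd:1 wr:0>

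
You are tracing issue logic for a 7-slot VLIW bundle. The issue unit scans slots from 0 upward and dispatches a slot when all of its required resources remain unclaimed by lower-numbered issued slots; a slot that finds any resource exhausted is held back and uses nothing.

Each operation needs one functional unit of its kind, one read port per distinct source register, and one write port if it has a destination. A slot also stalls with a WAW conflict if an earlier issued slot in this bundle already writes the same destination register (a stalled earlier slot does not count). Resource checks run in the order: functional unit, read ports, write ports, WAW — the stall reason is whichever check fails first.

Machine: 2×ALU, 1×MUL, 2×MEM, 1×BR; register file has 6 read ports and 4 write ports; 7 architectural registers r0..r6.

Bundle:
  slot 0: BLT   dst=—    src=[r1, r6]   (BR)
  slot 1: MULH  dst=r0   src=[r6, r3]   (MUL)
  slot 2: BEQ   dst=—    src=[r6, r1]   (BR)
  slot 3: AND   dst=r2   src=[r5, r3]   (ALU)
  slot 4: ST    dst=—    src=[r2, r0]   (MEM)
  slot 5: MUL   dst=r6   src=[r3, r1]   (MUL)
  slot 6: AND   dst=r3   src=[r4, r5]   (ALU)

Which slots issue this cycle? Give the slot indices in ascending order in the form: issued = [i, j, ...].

(0) want 1×BR +2rd +0wr — yes → AL2|MU1|ME2|BR0|rd4|wr4
(1) want 1×MUL +2rd +1wr — yes → AL2|MU0|ME2|BR0|rd2|wr3
(2) want 1×BR +2rd +0wr — FU → AL2|MU0|ME2|BR0|rd2|wr3
(3) want 1×ALU +2rd +1wr — yes → AL1|MU0|ME2|BR0|rd0|wr2
(4) want 1×MEM +2rd +0wr — RD_PORT → AL1|MU0|ME2|BR0|rd0|wr2
(5) want 1×MUL +2rd +1wr — FU → AL1|MU0|ME2|BR0|rd0|wr2
(6) want 1×ALU +2rd +1wr — RD_PORT → AL1|MU0|ME2|BR0|rd0|wr2

issued = [0, 1, 3]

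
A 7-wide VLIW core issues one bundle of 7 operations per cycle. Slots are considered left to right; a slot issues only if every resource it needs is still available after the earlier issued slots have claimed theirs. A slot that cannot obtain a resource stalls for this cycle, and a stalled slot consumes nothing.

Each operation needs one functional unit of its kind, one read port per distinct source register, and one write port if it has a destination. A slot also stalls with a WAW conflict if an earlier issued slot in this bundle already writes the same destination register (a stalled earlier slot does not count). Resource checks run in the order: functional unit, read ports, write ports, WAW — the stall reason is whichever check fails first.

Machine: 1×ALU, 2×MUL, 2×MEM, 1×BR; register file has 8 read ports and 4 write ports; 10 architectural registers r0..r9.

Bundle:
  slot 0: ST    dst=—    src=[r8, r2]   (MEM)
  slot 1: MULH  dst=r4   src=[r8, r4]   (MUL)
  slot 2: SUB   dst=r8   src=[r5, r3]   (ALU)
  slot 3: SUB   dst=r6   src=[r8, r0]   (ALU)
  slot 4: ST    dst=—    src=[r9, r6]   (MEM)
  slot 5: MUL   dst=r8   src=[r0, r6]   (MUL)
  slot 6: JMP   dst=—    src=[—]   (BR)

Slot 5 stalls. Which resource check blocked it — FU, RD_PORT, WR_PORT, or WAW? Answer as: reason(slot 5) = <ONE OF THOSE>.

reason(slot 5) = RD_PORT

(0) want 1×MEM +2rd +0wr — yes → AL1|MU2|ME1|BR1|rd6|wr4
(1) want 1×MUL +2rd +1wr — yes → AL1|MU1|ME1|BR1|rd4|wr3
(2) want 1×ALU +2rd +1wr — yes → AL0|MU1|ME1|BR1|rd2|wr2
(3) want 1×ALU +2rd +1wr — FU → AL0|MU1|ME1|BR1|rd2|wr2
(4) want 1×MEM +2rd +0wr — yes → AL0|MU1|ME0|BR1|rd0|wr2
(5) want 1×MUL +2rd +1wr — RD_PORT → AL0|MU1|ME0|BR1|rd0|wr2
(6) want 1×BR +0rd +0wr — yes → AL0|MU1|ME0|BR0|rd0|wr2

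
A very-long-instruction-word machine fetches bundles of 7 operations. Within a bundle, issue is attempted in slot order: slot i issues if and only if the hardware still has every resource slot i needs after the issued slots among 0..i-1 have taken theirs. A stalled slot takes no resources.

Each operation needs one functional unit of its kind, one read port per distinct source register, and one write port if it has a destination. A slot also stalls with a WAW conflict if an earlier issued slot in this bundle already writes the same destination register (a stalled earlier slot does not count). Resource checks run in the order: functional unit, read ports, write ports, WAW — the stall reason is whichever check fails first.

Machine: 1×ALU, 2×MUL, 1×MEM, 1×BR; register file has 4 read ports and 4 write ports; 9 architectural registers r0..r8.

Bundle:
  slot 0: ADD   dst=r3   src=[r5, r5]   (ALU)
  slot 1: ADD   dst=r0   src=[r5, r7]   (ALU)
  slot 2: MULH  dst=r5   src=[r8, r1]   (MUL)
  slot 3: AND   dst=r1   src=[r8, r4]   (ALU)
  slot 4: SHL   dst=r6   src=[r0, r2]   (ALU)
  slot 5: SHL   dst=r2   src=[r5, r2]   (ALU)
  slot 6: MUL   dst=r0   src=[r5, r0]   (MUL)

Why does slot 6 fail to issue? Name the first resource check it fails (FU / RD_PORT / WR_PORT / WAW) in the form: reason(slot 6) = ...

reason(slot 6) = RD_PORT

[0] ALU needs rd=1 wr=1: ok; after: ALU=0 MUL=2 MEM=1 BR=1, R=3, W=3
[1] ALU needs rd=2 wr=1: FU; after: ALU=0 MUL=2 MEM=1 BR=1, R=3, W=3
[2] MUL needs rd=2 wr=1: ok; after: ALU=0 MUL=1 MEM=1 BR=1, R=1, W=2
[3] ALU needs rd=2 wr=1: FU; after: ALU=0 MUL=1 MEM=1 BR=1, R=1, W=2
[4] ALU needs rd=2 wr=1: FU; after: ALU=0 MUL=1 MEM=1 BR=1, R=1, W=2
[5] ALU needs rd=2 wr=1: FU; after: ALU=0 MUL=1 MEM=1 BR=1, R=1, W=2
[6] MUL needs rd=2 wr=1: RD_PORT; after: ALU=0 MUL=1 MEM=1 BR=1, R=1, W=2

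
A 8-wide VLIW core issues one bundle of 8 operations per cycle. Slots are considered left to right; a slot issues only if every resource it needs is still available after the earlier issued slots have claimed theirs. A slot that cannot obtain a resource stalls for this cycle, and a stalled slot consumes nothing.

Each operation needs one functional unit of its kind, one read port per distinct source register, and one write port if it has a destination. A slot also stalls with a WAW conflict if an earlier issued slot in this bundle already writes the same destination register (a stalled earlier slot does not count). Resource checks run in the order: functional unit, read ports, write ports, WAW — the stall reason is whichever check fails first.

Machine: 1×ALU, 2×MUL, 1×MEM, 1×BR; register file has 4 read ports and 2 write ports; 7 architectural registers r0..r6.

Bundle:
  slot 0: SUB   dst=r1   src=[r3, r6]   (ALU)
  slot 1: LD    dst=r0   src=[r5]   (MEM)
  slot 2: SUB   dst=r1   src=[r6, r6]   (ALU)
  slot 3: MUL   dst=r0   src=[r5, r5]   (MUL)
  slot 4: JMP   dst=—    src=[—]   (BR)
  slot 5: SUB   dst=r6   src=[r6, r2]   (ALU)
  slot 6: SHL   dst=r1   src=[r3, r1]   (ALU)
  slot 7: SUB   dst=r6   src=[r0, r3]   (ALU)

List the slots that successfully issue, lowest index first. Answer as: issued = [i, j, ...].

[0] ALU needs rd=2 wr=1: ok; after: ALU=0 MUL=2 MEM=1 BR=1, R=2, W=1
[1] MEM needs rd=1 wr=1: ok; after: ALU=0 MUL=2 MEM=0 BR=1, R=1, W=0
[2] ALU needs rd=1 wr=1: FU; after: ALU=0 MUL=2 MEM=0 BR=1, R=1, W=0
[3] MUL needs rd=1 wr=1: WR_PORT; after: ALU=0 MUL=2 MEM=0 BR=1, R=1, W=0
[4] BR needs rd=0 wr=0: ok; after: ALU=0 MUL=2 MEM=0 BR=0, R=1, W=0
[5] ALU needs rd=2 wr=1: FU; after: ALU=0 MUL=2 MEM=0 BR=0, R=1, W=0
[6] ALU needs rd=2 wr=1: FU; after: ALU=0 MUL=2 MEM=0 BR=0, R=1, W=0
[7] ALU needs rd=2 wr=1: FU; after: ALU=0 MUL=2 MEM=0 BR=0, R=1, W=0

issued = [0, 1, 4]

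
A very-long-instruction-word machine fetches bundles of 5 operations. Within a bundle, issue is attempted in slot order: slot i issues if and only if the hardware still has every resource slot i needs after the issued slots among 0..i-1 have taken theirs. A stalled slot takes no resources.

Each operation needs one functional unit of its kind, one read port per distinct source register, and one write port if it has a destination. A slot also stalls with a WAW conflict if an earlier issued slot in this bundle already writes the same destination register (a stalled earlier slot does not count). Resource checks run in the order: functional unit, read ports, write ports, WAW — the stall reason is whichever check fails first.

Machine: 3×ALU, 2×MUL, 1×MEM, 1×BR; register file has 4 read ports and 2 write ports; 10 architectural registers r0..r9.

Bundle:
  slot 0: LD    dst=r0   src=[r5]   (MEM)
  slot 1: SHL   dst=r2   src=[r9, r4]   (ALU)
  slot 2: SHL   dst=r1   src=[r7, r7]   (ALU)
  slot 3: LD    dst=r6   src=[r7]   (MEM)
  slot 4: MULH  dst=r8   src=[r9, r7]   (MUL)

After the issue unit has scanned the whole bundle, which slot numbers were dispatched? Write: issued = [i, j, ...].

  0. MEM→r0 ⇒ go  {3A/2Mu/0Ld/1B | 3r 1w}
  1. ALU→r2 ⇒ go  {2A/2Mu/0Ld/1B | 1r 0w}
  2. ALU→r1 ⇒ no(WR_PORT)  {2A/2Mu/0Ld/1B | 1r 0w}
  3. MEM→r6 ⇒ no(FU)  {2A/2Mu/0Ld/1B | 1r 0w}
  4. MUL→r8 ⇒ no(RD_PORT)  {2A/2Mu/0Ld/1B | 1r 0w}

issued = [0, 1]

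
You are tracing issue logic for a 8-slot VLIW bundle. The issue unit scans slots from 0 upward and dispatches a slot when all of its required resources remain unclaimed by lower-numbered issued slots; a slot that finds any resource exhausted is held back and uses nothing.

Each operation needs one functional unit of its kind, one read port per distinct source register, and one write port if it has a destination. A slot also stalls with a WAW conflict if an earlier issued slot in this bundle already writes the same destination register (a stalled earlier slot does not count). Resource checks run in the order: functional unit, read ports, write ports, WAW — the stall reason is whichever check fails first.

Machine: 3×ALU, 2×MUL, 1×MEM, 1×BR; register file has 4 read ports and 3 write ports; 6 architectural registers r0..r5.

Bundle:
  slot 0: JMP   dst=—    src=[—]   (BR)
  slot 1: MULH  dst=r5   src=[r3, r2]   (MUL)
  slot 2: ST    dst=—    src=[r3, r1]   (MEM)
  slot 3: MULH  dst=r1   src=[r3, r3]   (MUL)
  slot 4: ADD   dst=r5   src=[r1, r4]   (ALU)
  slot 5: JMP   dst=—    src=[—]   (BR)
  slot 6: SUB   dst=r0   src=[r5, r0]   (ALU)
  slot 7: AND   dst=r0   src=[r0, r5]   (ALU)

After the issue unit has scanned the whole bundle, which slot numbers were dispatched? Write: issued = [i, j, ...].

issued = [0, 1, 2]

#0 BR src=- dispatched  <A:3 Mu:2 Ld:1 B:0 rd:4 wr:3>
#1 MUL src=r3,r2 dispatched  <A:3 Mu:1 Ld:1 B:0 rd:2 wr:2>
#2 MEM src=r3,r1 dispatched  <A:3 Mu:1 Ld:0 B:0 rd:0 wr:2>
#3 MUL src=r3,r3 held:RD_PORT  <A:3 Mu:1 Ld:0 B:0 rd:0 wr:2>
#4 ALU src=r1,r4 held:RD_PORT  <A:3 Mu:1 Ld:0 B:0 rd:0 wr:2>
#5 BR src=- held:FU  <A:3 Mu:1 Ld:0 B:0 rd:0 wr:2>
#6 ALU src=r5,r0 held:RD_PORT  <A:3 Mu:1 Ld:0 B:0 rd:0 wr:2>
#7 ALU src=r0,r5 held:RD_PORT  <A:3 Mu:1 Ld:0 B:0 rd:0 wr:2>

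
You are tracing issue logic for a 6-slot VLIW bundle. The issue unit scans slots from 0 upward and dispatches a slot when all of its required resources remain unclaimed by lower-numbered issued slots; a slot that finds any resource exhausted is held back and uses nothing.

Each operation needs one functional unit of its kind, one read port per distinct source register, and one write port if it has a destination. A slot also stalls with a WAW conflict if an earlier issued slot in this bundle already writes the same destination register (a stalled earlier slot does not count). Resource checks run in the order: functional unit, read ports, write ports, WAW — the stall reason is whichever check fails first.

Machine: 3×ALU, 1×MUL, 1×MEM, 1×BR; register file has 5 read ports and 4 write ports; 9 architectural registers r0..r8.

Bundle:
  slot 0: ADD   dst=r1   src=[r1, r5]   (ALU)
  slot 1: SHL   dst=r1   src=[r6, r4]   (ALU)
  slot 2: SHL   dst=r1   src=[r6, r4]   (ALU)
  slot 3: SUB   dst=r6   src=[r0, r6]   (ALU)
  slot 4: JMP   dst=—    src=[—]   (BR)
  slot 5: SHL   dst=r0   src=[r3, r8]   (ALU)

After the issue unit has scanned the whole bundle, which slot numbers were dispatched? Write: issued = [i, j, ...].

issued = [0, 3, 4]

(0) want 1×ALU +2rd +1wr — yes → AL2|MU1|ME1|BR1|rd3|wr3
(1) want 1×ALU +2rd +1wr — WAW → AL2|MU1|ME1|BR1|rd3|wr3
(2) want 1×ALU +2rd +1wr — WAW → AL2|MU1|ME1|BR1|rd3|wr3
(3) want 1×ALU +2rd +1wr — yes → AL1|MU1|ME1|BR1|rd1|wr2
(4) want 1×BR +0rd +0wr — yes → AL1|MU1|ME1|BR0|rd1|wr2
(5) want 1×ALU +2rd +1wr — RD_PORT → AL1|MU1|ME1|BR0|rd1|wr2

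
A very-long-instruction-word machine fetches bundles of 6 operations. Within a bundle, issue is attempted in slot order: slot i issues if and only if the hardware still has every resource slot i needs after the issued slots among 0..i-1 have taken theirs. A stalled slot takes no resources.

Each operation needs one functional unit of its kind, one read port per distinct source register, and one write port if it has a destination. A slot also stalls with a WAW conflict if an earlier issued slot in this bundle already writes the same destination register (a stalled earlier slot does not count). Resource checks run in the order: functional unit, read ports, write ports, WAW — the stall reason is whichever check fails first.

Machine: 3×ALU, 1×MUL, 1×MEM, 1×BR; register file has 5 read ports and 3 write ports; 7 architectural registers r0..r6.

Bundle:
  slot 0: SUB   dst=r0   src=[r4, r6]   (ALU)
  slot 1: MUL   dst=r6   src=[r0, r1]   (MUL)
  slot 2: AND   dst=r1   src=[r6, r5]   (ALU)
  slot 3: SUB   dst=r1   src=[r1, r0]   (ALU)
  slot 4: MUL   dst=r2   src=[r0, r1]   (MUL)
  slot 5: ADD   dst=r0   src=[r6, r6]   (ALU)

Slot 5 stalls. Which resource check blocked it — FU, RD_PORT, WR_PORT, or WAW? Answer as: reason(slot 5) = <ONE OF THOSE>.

reason(slot 5) = WAW

[0] ALU needs rd=2 wr=1: ok; after: ALU=2 MUL=1 MEM=1 BR=1, R=3, W=2
[1] MUL needs rd=2 wr=1: ok; after: ALU=2 MUL=0 MEM=1 BR=1, R=1, W=1
[2] ALU needs rd=2 wr=1: RD_PORT; after: ALU=2 MUL=0 MEM=1 BR=1, R=1, W=1
[3] ALU needs rd=2 wr=1: RD_PORT; after: ALU=2 MUL=0 MEM=1 BR=1, R=1, W=1
[4] MUL needs rd=2 wr=1: FU; after: ALU=2 MUL=0 MEM=1 BR=1, R=1, W=1
[5] ALU needs rd=1 wr=1: WAW; after: ALU=2 MUL=0 MEM=1 BR=1, R=1, W=1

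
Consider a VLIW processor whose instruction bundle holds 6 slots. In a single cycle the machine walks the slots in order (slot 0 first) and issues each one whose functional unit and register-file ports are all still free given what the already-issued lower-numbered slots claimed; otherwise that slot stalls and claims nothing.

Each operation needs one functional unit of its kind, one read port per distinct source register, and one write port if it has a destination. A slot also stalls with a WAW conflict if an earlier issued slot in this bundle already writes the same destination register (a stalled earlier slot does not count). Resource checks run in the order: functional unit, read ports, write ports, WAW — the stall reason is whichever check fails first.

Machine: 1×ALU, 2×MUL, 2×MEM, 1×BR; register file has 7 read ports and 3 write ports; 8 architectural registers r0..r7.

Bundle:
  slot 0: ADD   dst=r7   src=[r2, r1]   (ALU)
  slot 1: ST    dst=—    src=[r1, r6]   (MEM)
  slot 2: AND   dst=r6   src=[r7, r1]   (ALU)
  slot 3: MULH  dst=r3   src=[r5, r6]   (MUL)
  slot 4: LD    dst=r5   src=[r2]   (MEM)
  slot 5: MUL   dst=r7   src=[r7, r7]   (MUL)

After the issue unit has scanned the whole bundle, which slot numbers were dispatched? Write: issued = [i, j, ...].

[0] ALU needs rd=2 wr=1: ok; after: ALU=0 MUL=2 MEM=2 BR=1, R=5, W=2
[1] MEM needs rd=2 wr=0: ok; after: ALU=0 MUL=2 MEM=1 BR=1, R=3, W=2
[2] ALU needs rd=2 wr=1: FU; after: ALU=0 MUL=2 MEM=1 BR=1, R=3, W=2
[3] MUL needs rd=2 wr=1: ok; after: ALU=0 MUL=1 MEM=1 BR=1, R=1, W=1
[4] MEM needs rd=1 wr=1: ok; after: ALU=0 MUL=1 MEM=0 BR=1, R=0, W=0
[5] MUL needs rd=1 wr=1: RD_PORT; after: ALU=0 MUL=1 MEM=0 BR=1, R=0, W=0

issued = [0, 1, 3, 4]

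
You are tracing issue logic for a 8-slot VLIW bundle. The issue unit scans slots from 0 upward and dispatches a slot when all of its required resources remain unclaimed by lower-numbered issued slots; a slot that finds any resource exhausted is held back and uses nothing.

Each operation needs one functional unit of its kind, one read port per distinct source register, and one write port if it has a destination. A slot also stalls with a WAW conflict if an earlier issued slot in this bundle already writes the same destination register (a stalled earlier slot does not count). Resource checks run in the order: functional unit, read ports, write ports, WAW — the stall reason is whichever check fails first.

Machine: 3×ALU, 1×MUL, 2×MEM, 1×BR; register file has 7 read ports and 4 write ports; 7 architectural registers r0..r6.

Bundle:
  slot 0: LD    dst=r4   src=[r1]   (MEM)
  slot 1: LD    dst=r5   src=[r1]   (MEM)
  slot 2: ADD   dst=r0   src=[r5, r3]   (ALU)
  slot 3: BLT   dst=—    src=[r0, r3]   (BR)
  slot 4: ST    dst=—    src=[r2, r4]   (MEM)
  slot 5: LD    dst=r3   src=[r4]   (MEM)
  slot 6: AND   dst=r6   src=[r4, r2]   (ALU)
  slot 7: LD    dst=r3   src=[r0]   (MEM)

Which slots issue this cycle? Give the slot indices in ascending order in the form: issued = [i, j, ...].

issued = [0, 1, 2, 3]

[0] MEM needs rd=1 wr=1: ok; after: ALU=3 MUL=1 MEM=1 BR=1, R=6, W=3
[1] MEM needs rd=1 wr=1: ok; after: ALU=3 MUL=1 MEM=0 BR=1, R=5, W=2
[2] ALU needs rd=2 wr=1: ok; after: ALU=2 MUL=1 MEM=0 BR=1, R=3, W=1
[3] BR needs rd=2 wr=0: ok; after: ALU=2 MUL=1 MEM=0 BR=0, R=1, W=1
[4] MEM needs rd=2 wr=0: FU; after: ALU=2 MUL=1 MEM=0 BR=0, R=1, W=1
[5] MEM needs rd=1 wr=1: FU; after: ALU=2 MUL=1 MEM=0 BR=0, R=1, W=1
[6] ALU needs rd=2 wr=1: RD_PORT; after: ALU=2 MUL=1 MEM=0 BR=0, R=1, W=1
[7] MEM needs rd=1 wr=1: FU; after: ALU=2 MUL=1 MEM=0 BR=0, R=1, W=1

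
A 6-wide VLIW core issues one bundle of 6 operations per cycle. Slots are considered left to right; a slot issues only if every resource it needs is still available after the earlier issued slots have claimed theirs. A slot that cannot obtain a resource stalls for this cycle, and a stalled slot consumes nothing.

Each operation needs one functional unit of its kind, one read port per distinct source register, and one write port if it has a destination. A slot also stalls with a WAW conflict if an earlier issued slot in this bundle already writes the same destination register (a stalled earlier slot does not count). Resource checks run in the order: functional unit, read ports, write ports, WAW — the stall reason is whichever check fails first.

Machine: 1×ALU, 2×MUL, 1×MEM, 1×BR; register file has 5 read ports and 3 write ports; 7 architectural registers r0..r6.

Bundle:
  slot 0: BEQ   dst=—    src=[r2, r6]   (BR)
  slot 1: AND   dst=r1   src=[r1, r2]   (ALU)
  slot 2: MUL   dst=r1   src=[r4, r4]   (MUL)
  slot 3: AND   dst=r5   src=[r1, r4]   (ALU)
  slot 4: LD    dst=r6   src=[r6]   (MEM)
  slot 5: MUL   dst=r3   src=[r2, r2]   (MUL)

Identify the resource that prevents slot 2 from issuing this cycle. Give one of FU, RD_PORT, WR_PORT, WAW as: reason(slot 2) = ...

(0) want 1×BR +2rd +0wr — yes → AL1|MU2|ME1|BR0|rd3|wr3
(1) want 1×ALU +2rd +1wr — yes → AL0|MU2|ME1|BR0|rd1|wr2
(2) want 1×MUL +1rd +1wr — WAW → AL0|MU2|ME1|BR0|rd1|wr2
(3) want 1×ALU +2rd +1wr — FU → AL0|MU2|ME1|BR0|rd1|wr2
(4) want 1×MEM +1rd +1wr — yes → AL0|MU2|ME0|BR0|rd0|wr1
(5) want 1×MUL +1rd +1wr — RD_PORT → AL0|MU2|ME0|BR0|rd0|wr1

reason(slot 2) = WAW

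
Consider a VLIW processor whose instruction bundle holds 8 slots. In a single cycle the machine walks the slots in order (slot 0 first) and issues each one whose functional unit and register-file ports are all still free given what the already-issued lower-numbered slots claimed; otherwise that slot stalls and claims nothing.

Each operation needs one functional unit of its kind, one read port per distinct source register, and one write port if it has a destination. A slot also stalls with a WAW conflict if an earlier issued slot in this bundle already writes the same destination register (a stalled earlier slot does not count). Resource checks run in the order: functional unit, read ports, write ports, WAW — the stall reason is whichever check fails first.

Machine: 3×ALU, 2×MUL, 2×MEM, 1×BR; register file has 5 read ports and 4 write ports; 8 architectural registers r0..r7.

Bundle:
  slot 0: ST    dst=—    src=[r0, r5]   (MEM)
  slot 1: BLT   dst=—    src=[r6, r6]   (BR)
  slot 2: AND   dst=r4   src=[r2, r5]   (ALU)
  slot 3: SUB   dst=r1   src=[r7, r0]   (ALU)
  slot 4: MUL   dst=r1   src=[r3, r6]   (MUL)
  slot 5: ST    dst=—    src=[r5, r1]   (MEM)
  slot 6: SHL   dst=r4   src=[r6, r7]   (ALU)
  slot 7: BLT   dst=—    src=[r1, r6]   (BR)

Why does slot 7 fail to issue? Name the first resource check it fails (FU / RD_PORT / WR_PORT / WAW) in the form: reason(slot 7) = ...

(0) want 1×MEM +2rd +0wr — yes → AL3|MU2|ME1|BR1|rd3|wr4
(1) want 1×BR +1rd +0wr — yes → AL3|MU2|ME1|BR0|rd2|wr4
(2) want 1×ALU +2rd +1wr — yes → AL2|MU2|ME1|BR0|rd0|wr3
(3) want 1×ALU +2rd +1wr — RD_PORT → AL2|MU2|ME1|BR0|rd0|wr3
(4) want 1×MUL +2rd +1wr — RD_PORT → AL2|MU2|ME1|BR0|rd0|wr3
(5) want 1×MEM +2rd +0wr — RD_PORT → AL2|MU2|ME1|BR0|rd0|wr3
(6) want 1×ALU +2rd +1wr — RD_PORT → AL2|MU2|ME1|BR0|rd0|wr3
(7) want 1×BR +2rd +0wr — FU → AL2|MU2|ME1|BR0|rd0|wr3

reason(slot 7) = FU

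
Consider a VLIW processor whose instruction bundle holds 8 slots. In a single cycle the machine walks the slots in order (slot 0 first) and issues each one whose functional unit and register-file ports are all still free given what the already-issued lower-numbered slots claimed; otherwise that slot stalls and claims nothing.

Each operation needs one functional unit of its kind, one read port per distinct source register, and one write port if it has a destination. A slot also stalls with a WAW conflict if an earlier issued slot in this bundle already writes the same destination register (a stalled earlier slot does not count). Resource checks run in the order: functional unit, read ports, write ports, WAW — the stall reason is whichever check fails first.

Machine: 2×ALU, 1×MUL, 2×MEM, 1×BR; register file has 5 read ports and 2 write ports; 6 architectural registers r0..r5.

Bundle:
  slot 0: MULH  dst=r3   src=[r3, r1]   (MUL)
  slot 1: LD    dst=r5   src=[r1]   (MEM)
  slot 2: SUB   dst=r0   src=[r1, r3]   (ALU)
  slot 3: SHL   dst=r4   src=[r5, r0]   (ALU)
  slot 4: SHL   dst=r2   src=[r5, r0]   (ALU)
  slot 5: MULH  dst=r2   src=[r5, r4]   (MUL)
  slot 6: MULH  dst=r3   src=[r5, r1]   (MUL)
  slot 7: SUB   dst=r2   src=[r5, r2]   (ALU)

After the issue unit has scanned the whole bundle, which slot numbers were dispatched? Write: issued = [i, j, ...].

#0 MUL src=r3,r1 dispatched  <A:2 Mu:0 Ld:2 B:1 rd:3 wr:1>
#1 MEM src=r1 dispatched  <A:2 Mu:0 Ld:1 B:1 rd:2 wr:0>
#2 ALU src=r1,r3 held:WR_PORT  <A:2 Mu:0 Ld:1 B:1 rd:2 wr:0>
#3 ALU src=r5,r0 held:WR_PORT  <A:2 Mu:0 Ld:1 B:1 rd:2 wr:0>
#4 ALU src=r5,r0 held:WR_PORT  <A:2 Mu:0 Ld:1 B:1 rd:2 wr:0>
#5 MUL src=r5,r4 held:FU  <A:2 Mu:0 Ld:1 B:1 rd:2 wr:0>
#6 MUL src=r5,r1 held:FU  <A:2 Mu:0 Ld:1 B:1 rd:2 wr:0>
#7 ALU src=r5,r2 held:WR_PORT  <A:2 Mu:0 Ld:1 B:1 rd:2 wr:0>

issued = [0, 1]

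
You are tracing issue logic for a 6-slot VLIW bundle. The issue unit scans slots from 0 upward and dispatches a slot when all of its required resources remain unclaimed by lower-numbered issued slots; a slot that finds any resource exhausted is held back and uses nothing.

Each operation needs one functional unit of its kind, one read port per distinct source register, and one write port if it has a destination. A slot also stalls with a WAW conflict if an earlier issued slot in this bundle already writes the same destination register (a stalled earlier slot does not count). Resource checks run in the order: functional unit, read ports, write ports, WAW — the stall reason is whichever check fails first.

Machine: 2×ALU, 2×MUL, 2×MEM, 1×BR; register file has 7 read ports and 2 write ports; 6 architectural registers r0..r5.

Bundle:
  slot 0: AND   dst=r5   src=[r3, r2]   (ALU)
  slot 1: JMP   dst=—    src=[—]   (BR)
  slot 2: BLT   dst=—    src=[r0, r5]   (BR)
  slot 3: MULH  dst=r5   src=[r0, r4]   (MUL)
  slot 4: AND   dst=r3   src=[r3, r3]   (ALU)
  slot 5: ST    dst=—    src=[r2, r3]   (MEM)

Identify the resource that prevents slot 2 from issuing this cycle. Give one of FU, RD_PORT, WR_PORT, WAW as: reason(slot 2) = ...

  0. ALU→r5 ⇒ go  {1A/2Mu/2Ld/1B | 5r 1w}
  1. BR ⇒ go  {1A/2Mu/2Ld/0B | 5r 1w}
  2. BR ⇒ no(FU)  {1A/2Mu/2Ld/0B | 5r 1w}
  3. MUL→r5 ⇒ no(WAW)  {1A/2Mu/2Ld/0B | 5r 1w}
  4. ALU→r3 ⇒ go  {0A/2Mu/2Ld/0B | 4r 0w}
  5. MEM ⇒ go  {0A/2Mu/1Ld/0B | 2r 0w}

reason(slot 2) = FU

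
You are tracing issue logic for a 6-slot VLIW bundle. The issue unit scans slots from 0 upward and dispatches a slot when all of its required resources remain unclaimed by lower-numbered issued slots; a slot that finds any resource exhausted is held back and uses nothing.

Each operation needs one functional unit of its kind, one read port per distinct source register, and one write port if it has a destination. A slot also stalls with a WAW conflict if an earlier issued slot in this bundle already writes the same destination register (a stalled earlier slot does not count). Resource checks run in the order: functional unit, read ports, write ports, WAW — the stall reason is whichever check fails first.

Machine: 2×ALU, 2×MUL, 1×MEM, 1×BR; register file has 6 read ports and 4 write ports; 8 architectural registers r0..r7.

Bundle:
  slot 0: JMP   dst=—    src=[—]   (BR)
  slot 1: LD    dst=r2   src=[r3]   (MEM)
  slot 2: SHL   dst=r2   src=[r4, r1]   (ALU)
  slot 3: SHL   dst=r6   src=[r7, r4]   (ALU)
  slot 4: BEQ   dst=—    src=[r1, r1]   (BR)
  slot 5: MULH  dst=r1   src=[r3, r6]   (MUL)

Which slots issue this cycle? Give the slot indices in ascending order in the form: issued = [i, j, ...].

(0) want 1×BR +0rd +0wr — yes → AL2|MU2|ME1|BR0|rd6|wr4
(1) want 1×MEM +1rd +1wr — yes → AL2|MU2|ME0|BR0|rd5|wr3
(2) want 1×ALU +2rd +1wr — WAW → AL2|MU2|ME0|BR0|rd5|wr3
(3) want 1×ALU +2rd +1wr — yes → AL1|MU2|ME0|BR0|rd3|wr2
(4) want 1×BR +1rd +0wr — FU → AL1|MU2|ME0|BR0|rd3|wr2
(5) want 1×MUL +2rd +1wr — yes → AL1|MU1|ME0|BR0|rd1|wr1

issued = [0, 1, 3, 5]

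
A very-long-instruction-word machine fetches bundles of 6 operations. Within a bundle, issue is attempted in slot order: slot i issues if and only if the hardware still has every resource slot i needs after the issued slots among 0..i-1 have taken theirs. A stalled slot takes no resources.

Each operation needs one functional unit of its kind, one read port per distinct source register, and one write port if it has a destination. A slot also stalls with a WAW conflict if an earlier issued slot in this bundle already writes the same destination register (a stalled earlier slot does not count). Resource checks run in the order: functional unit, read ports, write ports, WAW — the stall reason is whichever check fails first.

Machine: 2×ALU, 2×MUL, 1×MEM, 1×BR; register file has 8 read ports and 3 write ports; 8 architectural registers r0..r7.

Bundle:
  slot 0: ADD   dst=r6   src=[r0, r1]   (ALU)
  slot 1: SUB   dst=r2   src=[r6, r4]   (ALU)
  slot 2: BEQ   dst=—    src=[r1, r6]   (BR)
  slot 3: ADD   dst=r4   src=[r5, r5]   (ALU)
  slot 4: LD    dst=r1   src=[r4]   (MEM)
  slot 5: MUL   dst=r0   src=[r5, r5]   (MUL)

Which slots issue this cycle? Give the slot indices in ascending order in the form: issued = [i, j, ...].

issued = [0, 1, 2, 4]

#0 ALU src=r0,r1 dispatched  <A:1 Mu:2 Ld:1 B:1 rd:6 wr:2>
#1 ALU src=r6,r4 dispatched  <A:0 Mu:2 Ld:1 B:1 rd:4 wr:1>
#2 BR src=r1,r6 dispatched  <A:0 Mu:2 Ld:1 B:0 rd:2 wr:1>
#3 ALU src=r5,r5 held:FU  <A:0 Mu:2 Ld:1 B:0 rd:2 wr:1>
#4 MEM src=r4 dispatched  <A:0 Mu:2 Ld:0 B:0 rd:1 wr:0>
#5 MUL src=r5,r5 held:WR_PORT  <A:0 Mu:2 Ld:0 B:0 rd:1 wr:0>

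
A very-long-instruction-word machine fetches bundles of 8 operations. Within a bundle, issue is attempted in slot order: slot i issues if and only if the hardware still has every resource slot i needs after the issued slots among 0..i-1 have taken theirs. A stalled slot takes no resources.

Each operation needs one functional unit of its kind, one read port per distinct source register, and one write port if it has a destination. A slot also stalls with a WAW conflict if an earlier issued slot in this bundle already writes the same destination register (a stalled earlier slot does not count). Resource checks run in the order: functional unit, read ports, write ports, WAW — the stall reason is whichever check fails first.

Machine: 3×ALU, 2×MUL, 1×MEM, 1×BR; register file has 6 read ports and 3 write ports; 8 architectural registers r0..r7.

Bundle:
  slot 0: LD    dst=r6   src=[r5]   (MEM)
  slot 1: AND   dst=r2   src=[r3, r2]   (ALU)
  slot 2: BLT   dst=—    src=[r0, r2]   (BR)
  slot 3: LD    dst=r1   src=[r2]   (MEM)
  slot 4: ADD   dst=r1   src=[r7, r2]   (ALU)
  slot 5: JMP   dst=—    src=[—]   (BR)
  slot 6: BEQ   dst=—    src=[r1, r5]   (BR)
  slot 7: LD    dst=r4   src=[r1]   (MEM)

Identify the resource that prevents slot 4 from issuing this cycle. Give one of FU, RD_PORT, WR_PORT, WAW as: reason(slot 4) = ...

reason(slot 4) = RD_PORT

#0 MEM src=r5 dispatched  <A:3 Mu:2 Ld:0 B:1 rd:5 wr:2>
#1 ALU src=r3,r2 dispatched  <A:2 Mu:2 Ld:0 B:1 rd:3 wr:1>
#2 BR src=r0,r2 dispatched  <A:2 Mu:2 Ld:0 B:0 rd:1 wr:1>
#3 MEM src=r2 held:FU  <A:2 Mu:2 Ld:0 B:0 rd:1 wr:1>
#4 ALU src=r7,r2 held:RD_PORT  <A:2 Mu:2 Ld:0 B:0 rd:1 wr:1>
#5 BR src=- held:FU  <A:2 Mu:2 Ld:0 B:0 rd:1 wr:1>
#6 BR src=r1,r5 held:FU  <A:2 Mu:2 Ld:0 B:0 rd:1 wr:1>
#7 MEM src=r1 held:FU  <A:2 Mu:2 Ld:0 B:0 rd:1 wr:1>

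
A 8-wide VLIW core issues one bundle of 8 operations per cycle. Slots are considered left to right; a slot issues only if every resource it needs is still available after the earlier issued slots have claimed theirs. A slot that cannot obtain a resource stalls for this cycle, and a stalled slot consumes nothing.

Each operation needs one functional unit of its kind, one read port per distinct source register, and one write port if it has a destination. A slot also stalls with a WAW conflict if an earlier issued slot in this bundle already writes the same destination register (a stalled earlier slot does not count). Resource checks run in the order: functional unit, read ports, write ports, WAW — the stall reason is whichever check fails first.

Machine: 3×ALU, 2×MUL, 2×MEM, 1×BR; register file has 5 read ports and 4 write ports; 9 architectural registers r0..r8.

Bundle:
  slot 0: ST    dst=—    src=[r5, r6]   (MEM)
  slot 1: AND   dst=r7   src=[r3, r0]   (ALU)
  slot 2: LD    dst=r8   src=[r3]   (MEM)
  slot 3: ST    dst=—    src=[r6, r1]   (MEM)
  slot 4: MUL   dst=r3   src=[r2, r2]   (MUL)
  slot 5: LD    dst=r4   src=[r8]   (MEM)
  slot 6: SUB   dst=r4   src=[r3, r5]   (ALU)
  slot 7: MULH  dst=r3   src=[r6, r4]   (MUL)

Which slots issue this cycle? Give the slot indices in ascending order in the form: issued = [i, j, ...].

#0 MEM src=r5,r6 dispatched  <A:3 Mu:2 Ld:1 B:1 rd:3 wr:4>
#1 ALU src=r3,r0 dispatched  <A:2 Mu:2 Ld:1 B:1 rd:1 wr:3>
#2 MEM src=r3 dispatched  <A:2 Mu:2 Ld:0 B:1 rd:0 wr:2>
#3 MEM src=r6,r1 held:FU  <A:2 Mu:2 Ld:0 B:1 rd:0 wr:2>
#4 MUL src=r2,r2 held:RD_PORT  <A:2 Mu:2 Ld:0 B:1 rd:0 wr:2>
#5 MEM src=r8 held:FU  <A:2 Mu:2 Ld:0 B:1 rd:0 wr:2>
#6 ALU src=r3,r5 held:RD_PORT  <A:2 Mu:2 Ld:0 B:1 rd:0 wr:2>
#7 MUL src=r6,r4 held:RD_PORT  <A:2 Mu:2 Ld:0 B:1 rd:0 wr:2>

issued = [0, 1, 2]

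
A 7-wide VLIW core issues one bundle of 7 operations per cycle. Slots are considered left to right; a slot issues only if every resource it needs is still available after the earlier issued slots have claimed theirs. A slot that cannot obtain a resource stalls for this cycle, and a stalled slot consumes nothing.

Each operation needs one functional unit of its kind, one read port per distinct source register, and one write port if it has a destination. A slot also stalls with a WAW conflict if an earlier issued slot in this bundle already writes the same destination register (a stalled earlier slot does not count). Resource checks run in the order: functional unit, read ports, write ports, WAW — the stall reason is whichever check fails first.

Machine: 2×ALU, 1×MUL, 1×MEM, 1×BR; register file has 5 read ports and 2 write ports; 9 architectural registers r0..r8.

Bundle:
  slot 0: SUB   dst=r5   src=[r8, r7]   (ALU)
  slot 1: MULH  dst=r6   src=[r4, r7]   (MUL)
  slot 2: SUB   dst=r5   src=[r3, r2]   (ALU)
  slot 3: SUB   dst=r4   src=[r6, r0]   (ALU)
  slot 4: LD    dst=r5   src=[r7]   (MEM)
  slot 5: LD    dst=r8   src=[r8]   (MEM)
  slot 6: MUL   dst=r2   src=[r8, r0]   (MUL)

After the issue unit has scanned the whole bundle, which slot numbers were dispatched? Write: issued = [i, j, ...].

slot 0 (ALU): ISSUE — free A1,Mu1,Ld1,B1 rp3 wp1
slot 1 (MUL): ISSUE — free A1,Mu0,Ld1,B1 rp1 wp0
slot 2 (ALU): stall RD_PORT — free A1,Mu0,Ld1,B1 rp1 wp0
slot 3 (ALU): stall RD_PORT — free A1,Mu0,Ld1,B1 rp1 wp0
slot 4 (MEM): stall WR_PORT — free A1,Mu0,Ld1,B1 rp1 wp0
slot 5 (MEM): stall WR_PORT — free A1,Mu0,Ld1,B1 rp1 wp0
slot 6 (MUL): stall FU — free A1,Mu0,Ld1,B1 rp1 wp0

issued = [0, 1]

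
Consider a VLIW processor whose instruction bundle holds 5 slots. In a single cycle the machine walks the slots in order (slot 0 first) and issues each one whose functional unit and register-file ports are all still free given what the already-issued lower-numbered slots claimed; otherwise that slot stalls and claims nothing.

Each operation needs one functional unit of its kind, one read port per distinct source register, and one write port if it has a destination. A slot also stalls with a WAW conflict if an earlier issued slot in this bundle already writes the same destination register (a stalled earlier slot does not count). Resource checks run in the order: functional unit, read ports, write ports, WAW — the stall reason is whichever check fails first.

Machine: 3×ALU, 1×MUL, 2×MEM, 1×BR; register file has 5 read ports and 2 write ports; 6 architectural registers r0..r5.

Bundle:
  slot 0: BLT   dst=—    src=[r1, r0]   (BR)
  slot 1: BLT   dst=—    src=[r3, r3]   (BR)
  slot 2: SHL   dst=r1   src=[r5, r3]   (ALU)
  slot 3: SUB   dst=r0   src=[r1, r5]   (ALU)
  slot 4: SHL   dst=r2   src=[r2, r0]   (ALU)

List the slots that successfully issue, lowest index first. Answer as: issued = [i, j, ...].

issued = [0, 2]

#0 BR src=r1,r0 dispatched  <A:3 Mu:1 Ld:2 B:0 rd:3 wr:2>
#1 BR src=r3,r3 held:FU  <A:3 Mu:1 Ld:2 B:0 rd:3 wr:2>
#2 ALU src=r5,r3 dispatched  <A:2 Mu:1 Ld:2 B:0 rd:1 wr:1>
#3 ALU src=r1,r5 held:RD_PORT  <A:2 Mu:1 Ld:2 B:0 rd:1 wr:1>
#4 ALU src=r2,r0 held:RD_PORT  <A:2 Mu:1 Ld:2 B:0 rd:1 wr:1>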